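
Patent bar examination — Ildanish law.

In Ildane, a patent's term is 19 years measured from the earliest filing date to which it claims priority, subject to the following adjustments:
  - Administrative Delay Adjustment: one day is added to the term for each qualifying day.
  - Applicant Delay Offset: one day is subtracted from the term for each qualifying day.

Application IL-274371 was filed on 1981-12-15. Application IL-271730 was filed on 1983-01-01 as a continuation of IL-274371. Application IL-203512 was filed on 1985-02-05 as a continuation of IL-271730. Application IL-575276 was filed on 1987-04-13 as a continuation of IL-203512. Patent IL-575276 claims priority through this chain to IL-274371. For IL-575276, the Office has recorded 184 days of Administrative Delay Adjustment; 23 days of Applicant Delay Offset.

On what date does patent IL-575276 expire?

May 25, 2001

Earliest priority filing: 15 December 1981.
Base term: 15 December 1981 + 19 years → 15 December 2000.
Administrative Delay Adjustment: +184 days → 17 June 2001.
Applicant Delay Offset: −23 days → 25 May 2001.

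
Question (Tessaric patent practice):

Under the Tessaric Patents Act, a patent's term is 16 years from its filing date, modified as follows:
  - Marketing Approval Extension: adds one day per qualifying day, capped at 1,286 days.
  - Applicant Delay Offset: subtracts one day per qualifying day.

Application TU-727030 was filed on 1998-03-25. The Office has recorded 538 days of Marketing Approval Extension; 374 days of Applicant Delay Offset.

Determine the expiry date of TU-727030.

Base term: filing date + 16 years → 25 March 2014.
Marketing Approval Extension: 538 days (within the 1286-day cap) → +538 days → 14 September 2015.
Applicant Delay Offset: −374 days → 5 September 2014.

2014-09-05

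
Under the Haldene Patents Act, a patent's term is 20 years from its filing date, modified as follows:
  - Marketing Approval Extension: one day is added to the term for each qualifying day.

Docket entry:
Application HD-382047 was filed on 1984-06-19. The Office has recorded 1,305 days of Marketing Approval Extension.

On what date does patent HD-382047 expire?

2008-01-15

Base term: filing date + 20 years → 19 June 2004.
Marketing Approval Extension: +1305 days → 15 January 2008.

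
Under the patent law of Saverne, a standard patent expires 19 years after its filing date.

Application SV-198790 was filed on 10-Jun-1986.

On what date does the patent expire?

Filing date + 19 years → 10 June 2005.

June 10, 2005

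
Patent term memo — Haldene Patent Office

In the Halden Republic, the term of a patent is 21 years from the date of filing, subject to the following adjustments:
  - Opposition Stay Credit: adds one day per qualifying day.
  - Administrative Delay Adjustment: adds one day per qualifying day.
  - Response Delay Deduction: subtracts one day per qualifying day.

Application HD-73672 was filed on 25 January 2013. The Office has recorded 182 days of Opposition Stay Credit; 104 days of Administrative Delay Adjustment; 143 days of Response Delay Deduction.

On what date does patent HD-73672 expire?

June 17, 2034

Base term: filing date + 21 years → 25 January 2034.
Opposition Stay Credit: +182 days → 26 July 2034.
Administrative Delay Adjustment: +104 days → 7 November 2034.
Response Delay Deduction: −143 days → 17 June 2034.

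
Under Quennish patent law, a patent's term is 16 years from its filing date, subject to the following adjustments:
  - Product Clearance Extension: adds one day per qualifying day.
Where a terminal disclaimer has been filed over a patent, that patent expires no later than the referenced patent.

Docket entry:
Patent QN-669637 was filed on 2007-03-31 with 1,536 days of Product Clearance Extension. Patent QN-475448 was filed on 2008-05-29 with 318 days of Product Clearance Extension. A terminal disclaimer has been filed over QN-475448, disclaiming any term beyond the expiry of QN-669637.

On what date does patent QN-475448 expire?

Natural term of QN-475448:
  Base: filing + 16 years → 29 May 2024.
  Product Clearance Extension: +318 days → 12 April 2025.
Expiry of referenced patent QN-669637:
  Base: filing + 16 years → 31 March 2023.
  Product Clearance Extension: +1536 days → 14 June 2027.
Terminal disclaimer: QN-475448 expires on the earlier of 12 April 2025 and 14 June 2027.

April 12, 2025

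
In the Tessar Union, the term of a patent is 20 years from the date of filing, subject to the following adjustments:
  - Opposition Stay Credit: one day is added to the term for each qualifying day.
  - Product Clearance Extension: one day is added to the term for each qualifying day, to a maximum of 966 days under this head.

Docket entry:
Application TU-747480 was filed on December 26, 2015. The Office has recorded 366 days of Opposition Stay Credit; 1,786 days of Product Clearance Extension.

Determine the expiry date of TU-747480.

Base term: filing date + 20 years → 26 December 2035.
Opposition Stay Credit: +366 days → 26 December 2036.
Product Clearance Extension: 1786 days claimed exceeds the 966-day cap, so +966 days → 19 August 2039.

August 19, 2039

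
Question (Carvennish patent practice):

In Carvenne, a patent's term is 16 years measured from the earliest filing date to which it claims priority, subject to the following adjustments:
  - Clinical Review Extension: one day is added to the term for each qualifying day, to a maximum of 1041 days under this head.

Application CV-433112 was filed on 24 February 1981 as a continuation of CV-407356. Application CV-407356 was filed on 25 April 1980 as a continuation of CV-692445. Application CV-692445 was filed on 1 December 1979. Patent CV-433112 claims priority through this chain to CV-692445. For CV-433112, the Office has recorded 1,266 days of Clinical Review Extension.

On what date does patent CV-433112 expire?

October 7, 1998

Earliest priority filing: 1 December 1979.
Base term: 1 December 1979 + 16 years → 1 December 1995.
Clinical Review Extension: 1266 days claimed exceeds the 1041-day cap, so +1041 days → 7 October 1998.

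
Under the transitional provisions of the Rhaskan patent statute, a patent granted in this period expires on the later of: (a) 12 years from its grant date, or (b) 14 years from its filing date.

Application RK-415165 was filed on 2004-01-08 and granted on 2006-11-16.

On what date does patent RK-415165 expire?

2018-11-16

(a) grant + 12 years → 16 November 2018.
(b) filing + 14 years → 8 January 2018.
Later of the two: 16 November 2018.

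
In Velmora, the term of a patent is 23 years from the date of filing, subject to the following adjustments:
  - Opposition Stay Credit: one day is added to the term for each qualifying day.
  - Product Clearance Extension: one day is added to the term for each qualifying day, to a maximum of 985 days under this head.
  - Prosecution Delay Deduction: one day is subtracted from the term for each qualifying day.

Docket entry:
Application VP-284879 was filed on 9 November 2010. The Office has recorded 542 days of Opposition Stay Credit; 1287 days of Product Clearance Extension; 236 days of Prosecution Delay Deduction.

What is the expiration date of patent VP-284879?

May 23, 2037

Base term: filing date + 23 years → 9 November 2033.
Opposition Stay Credit: +542 days → 5 May 2035.
Product Clearance Extension: 1287 days claimed exceeds the 985-day cap, so +985 days → 14 January 2038.
Prosecution Delay Deduction: −236 days → 23 May 2037.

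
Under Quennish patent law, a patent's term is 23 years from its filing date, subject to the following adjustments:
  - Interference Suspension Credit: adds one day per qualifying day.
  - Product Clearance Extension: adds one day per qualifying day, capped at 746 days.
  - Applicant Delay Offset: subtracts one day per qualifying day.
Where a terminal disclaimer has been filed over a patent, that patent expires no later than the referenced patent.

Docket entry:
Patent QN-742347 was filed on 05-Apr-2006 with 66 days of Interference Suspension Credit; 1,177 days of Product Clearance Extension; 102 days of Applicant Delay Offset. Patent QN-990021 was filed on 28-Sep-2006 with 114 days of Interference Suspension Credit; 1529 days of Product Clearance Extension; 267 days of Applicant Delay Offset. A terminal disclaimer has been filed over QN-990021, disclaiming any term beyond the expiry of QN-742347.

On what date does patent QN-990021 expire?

Natural term of QN-990021:
  Base: filing + 23 years → 28 September 2029.
  Interference Suspension Credit: +114 days → 20 January 2030.
  Product Clearance Extension: 1529 days claimed exceeds the 746-day cap, so +746 days → 5 February 2032.
  Applicant Delay Offset: −267 days → 14 May 2031.
Expiry of referenced patent QN-742347:
  Base: filing + 23 years → 5 April 2029.
  Interference Suspension Credit: +66 days → 10 June 2029.
  Product Clearance Extension: 1177 days claimed exceeds the 746-day cap, so +746 days → 26 June 2031.
  Applicant Delay Offset: −102 days → 16 March 2031.
Terminal disclaimer: QN-990021 expires on the earlier of 14 May 2031 and 16 March 2031.

2031-03-16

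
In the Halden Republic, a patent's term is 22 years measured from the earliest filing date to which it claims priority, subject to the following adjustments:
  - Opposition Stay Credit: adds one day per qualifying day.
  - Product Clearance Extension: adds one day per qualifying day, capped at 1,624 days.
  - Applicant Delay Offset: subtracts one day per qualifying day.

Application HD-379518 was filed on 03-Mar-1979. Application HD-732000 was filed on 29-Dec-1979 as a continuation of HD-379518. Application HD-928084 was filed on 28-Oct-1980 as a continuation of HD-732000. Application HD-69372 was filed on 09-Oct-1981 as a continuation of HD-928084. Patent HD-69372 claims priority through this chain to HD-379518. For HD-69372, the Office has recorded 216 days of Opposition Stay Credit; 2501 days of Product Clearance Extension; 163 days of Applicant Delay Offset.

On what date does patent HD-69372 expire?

Earliest priority filing: 3 March 1979.
Base term: 3 March 1979 + 22 years → 3 March 2001.
Opposition Stay Credit: +216 days → 5 October 2001.
Product Clearance Extension: 2501 days claimed exceeds the 1624-day cap, so +1624 days → 17 March 2006.
Applicant Delay Offset: −163 days → 5 October 2005.

2005-10-05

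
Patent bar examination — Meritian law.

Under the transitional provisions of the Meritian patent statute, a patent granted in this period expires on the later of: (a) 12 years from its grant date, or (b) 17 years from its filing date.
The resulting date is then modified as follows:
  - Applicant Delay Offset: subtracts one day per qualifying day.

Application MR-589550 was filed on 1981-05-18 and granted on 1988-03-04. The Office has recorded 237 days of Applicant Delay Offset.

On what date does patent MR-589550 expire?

(a) grant + 12 years → 4 March 2000.
(b) filing + 17 years → 18 May 1998.
Later of the two: 4 March 2000.
Applicant Delay Offset: −237 days → 11 July 1999.

July 11, 1999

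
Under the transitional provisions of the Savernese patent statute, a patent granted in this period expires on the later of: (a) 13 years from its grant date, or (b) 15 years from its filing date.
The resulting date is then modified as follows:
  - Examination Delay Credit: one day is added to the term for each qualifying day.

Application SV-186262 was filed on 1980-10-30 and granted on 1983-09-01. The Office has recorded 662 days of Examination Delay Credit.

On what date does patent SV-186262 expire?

June 25, 1998

(a) grant + 13 years → 1 September 1996.
(b) filing + 15 years → 30 October 1995.
Later of the two: 1 September 1996.
Examination Delay Credit: +662 days → 25 June 1998.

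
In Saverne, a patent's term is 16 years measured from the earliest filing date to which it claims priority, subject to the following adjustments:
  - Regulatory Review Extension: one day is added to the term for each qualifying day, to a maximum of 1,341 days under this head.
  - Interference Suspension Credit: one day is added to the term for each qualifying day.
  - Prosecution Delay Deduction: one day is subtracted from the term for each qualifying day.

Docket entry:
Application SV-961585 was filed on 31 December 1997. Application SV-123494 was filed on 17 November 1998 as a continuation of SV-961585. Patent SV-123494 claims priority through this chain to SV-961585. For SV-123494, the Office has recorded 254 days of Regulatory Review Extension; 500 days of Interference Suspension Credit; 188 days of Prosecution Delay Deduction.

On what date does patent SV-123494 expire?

July 20, 2015

Earliest priority filing: 31 December 1997.
Base term: 31 December 1997 + 16 years → 31 December 2013.
Regulatory Review Extension: 254 days (within the 1341-day cap) → +254 days → 11 September 2014.
Interference Suspension Credit: +500 days → 24 January 2016.
Prosecution Delay Deduction: −188 days → 20 July 2015.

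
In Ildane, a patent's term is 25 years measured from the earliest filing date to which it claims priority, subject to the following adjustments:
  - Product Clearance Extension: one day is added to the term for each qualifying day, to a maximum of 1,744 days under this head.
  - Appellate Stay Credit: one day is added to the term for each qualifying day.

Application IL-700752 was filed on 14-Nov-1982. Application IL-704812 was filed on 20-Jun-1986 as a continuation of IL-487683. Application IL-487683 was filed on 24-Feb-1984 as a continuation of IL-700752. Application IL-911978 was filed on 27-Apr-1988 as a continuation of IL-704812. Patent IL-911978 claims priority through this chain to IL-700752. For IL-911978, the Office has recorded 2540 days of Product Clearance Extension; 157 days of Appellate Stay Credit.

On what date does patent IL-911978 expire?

Earliest priority filing: 14 November 1982.
Base term: 14 November 1982 + 25 years → 14 November 2007.
Product Clearance Extension: 2540 days claimed exceeds the 1744-day cap, so +1744 days → 23 August 2012.
Appellate Stay Credit: +157 days → 27 January 2013.

2013-01-27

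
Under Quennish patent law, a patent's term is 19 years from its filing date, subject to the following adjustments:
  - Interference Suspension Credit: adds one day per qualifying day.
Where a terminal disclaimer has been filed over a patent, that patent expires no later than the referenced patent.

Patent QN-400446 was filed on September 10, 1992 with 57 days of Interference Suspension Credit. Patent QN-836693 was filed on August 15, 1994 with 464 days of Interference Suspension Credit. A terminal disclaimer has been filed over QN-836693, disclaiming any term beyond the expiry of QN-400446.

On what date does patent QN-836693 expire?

2011-11-06

Natural term of QN-836693:
  Base: filing + 19 years → 15 August 2013.
  Interference Suspension Credit: +464 days → 22 November 2014.
Expiry of referenced patent QN-400446:
  Base: filing + 19 years → 10 September 2011.
  Interference Suspension Credit: +57 days → 6 November 2011.
Terminal disclaimer: QN-836693 expires on the earlier of 22 November 2014 and 6 November 2011.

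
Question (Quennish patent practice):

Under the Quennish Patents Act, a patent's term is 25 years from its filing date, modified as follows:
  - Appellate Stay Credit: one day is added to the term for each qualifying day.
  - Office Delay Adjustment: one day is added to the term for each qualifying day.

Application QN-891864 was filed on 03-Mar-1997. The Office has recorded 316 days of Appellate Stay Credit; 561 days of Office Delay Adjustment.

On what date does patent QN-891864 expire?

Base term: filing date + 25 years → 3 March 2022.
Appellate Stay Credit: +316 days → 13 January 2023.
Office Delay Adjustment: +561 days → 27 July 2024.

July 27, 2024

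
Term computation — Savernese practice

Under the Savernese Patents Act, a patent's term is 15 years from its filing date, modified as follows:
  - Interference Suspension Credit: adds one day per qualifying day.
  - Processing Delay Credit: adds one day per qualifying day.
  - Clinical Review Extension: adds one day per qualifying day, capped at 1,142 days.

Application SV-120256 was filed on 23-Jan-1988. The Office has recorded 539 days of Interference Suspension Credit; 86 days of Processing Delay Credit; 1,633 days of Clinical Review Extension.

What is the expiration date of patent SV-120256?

Base term: filing date + 15 years → 23 January 2003.
Interference Suspension Credit: +539 days → 15 July 2004.
Processing Delay Credit: +86 days → 9 October 2004.
Clinical Review Extension: 1633 days claimed exceeds the 1142-day cap, so +1142 days → 25 November 2007.

2007-11-25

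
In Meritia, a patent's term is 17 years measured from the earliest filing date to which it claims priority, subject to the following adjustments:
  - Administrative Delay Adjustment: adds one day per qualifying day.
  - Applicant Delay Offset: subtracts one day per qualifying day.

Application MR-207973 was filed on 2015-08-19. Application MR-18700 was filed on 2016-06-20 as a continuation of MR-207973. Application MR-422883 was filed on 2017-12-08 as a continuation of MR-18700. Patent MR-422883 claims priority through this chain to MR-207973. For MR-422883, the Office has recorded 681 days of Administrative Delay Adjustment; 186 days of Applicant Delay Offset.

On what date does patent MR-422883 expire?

2033-12-27

Earliest priority filing: 19 August 2015.
Base term: 19 August 2015 + 17 years → 19 August 2032.
Administrative Delay Adjustment: +681 days → 1 July 2034.
Applicant Delay Offset: −186 days → 27 December 2033.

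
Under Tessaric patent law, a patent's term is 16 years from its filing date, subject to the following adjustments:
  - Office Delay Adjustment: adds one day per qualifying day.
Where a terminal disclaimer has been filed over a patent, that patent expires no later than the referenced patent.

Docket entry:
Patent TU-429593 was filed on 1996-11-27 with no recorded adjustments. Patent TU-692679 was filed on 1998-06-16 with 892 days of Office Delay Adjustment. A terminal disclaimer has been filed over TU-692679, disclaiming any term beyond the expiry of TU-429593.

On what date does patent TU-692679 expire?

2012-11-27

Natural term of TU-692679:
  Base: filing + 16 years → 16 June 2014.
  Office Delay Adjustment: +892 days → 24 November 2016.
Expiry of referenced patent TU-429593:
  Base: filing + 16 years → 27 November 2012.
Terminal disclaimer: TU-692679 expires on the earlier of 24 November 2016 and 27 November 2012.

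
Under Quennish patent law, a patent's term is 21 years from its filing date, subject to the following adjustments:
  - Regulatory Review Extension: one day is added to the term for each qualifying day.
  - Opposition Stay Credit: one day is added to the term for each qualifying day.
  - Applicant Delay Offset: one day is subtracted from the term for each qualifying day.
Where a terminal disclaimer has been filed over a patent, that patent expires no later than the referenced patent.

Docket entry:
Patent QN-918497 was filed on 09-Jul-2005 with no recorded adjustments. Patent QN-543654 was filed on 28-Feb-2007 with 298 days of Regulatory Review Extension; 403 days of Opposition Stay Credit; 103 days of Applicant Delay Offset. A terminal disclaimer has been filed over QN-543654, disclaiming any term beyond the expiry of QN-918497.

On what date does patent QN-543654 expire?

Natural term of QN-543654:
  Base: filing + 21 years → 28 February 2028.
  Regulatory Review Extension: +298 days → 22 December 2028.
  Opposition Stay Credit: +403 days → 29 January 2030.
  Applicant Delay Offset: −103 days → 18 October 2029.
Expiry of referenced patent QN-918497:
  Base: filing + 21 years → 9 July 2026.
Terminal disclaimer: QN-543654 expires on the earlier of 18 October 2029 and 9 July 2026.

2026-07-09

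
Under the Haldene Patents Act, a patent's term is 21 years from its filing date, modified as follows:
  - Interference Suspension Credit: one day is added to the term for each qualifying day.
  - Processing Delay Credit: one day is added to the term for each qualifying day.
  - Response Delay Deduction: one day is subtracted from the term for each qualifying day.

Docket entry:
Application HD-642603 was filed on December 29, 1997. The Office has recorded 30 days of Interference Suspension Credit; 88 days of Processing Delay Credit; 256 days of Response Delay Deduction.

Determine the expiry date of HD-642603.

2018-08-13

Base term: filing date + 21 years → 29 December 2018.
Interference Suspension Credit: +30 days → 28 January 2019.
Processing Delay Credit: +88 days → 26 April 2019.
Response Delay Deduction: −256 days → 13 August 2018.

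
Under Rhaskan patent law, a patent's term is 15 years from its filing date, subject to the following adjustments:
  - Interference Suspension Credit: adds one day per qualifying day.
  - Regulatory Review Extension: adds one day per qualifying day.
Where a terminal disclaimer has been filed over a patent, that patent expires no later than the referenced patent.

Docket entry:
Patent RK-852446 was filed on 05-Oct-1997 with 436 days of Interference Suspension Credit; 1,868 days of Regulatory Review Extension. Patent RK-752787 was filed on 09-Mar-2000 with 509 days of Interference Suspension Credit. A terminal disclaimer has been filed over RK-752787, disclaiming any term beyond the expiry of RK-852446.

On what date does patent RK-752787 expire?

Natural term of RK-752787:
  Base: filing + 15 years → 9 March 2015.
  Interference Suspension Credit: +509 days → 30 July 2016.
Expiry of referenced patent RK-852446:
  Base: filing + 15 years → 5 October 2012.
  Interference Suspension Credit: +436 days → 15 December 2013.
  Regulatory Review Extension: +1868 days → 26 January 2019.
Terminal disclaimer: RK-752787 expires on the earlier of 30 July 2016 and 26 January 2019.

July 30, 2016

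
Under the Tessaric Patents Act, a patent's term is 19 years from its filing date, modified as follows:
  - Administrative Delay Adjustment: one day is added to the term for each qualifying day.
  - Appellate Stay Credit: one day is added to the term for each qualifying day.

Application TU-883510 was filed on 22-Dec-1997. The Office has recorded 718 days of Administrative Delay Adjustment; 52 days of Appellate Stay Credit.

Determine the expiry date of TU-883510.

2019-01-31

Base term: filing date + 19 years → 22 December 2016.
Administrative Delay Adjustment: +718 days → 10 December 2018.
Appellate Stay Credit: +52 days → 31 January 2019.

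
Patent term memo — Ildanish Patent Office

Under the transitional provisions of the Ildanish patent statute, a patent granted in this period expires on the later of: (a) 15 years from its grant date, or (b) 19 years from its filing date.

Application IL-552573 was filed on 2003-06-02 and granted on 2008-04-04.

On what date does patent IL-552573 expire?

2023-04-04

(a) grant + 15 years → 4 April 2023.
(b) filing + 19 years → 2 June 2022.
Later of the two: 4 April 2023.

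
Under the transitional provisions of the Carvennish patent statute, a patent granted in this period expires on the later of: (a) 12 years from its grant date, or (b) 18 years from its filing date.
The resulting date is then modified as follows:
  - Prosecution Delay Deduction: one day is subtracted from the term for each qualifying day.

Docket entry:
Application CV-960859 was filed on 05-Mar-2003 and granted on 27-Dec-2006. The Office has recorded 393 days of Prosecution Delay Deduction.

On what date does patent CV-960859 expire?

February 6, 2020

(a) grant + 12 years → 27 December 2018.
(b) filing + 18 years → 5 March 2021.
Later of the two: 5 March 2021.
Prosecution Delay Deduction: −393 days → 6 February 2020.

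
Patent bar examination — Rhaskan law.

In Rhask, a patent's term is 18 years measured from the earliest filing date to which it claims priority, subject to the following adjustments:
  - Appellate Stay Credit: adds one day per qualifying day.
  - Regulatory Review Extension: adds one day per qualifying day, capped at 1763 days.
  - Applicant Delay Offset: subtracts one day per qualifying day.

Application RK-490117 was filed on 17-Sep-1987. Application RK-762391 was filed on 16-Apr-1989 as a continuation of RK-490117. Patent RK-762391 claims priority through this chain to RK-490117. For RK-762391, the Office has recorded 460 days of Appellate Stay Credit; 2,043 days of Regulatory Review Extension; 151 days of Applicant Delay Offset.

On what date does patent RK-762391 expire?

Earliest priority filing: 17 September 1987.
Base term: 17 September 1987 + 18 years → 17 September 2005.
Appellate Stay Credit: +460 days → 21 December 2006.
Regulatory Review Extension: 2043 days claimed exceeds the 1763-day cap, so +1763 days → 19 October 2011.
Applicant Delay Offset: −151 days → 21 May 2011.

May 21, 2011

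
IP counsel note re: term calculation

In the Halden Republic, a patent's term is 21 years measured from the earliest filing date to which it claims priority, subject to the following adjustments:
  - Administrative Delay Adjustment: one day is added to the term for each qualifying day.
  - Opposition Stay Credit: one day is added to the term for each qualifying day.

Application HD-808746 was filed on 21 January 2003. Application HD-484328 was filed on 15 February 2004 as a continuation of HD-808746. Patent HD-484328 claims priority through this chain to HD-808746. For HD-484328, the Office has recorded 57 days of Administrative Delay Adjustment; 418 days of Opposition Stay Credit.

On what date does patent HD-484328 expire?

May 10, 2025

Earliest priority filing: 21 January 2003.
Base term: 21 January 2003 + 21 years → 21 January 2024.
Administrative Delay Adjustment: +57 days → 18 March 2024.
Opposition Stay Credit: +418 days → 10 May 2025.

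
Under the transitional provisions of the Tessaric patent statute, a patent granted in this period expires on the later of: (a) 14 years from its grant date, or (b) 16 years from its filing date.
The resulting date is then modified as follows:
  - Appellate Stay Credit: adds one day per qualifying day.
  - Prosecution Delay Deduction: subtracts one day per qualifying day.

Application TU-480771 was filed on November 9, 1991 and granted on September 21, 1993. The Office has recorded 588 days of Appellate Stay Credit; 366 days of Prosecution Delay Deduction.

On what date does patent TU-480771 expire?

(a) grant + 14 years → 21 September 2007.
(b) filing + 16 years → 9 November 2007.
Later of the two: 9 November 2007.
Appellate Stay Credit: +588 days → 19 June 2009.
Prosecution Delay Deduction: −366 days → 18 June 2008.

June 18, 2008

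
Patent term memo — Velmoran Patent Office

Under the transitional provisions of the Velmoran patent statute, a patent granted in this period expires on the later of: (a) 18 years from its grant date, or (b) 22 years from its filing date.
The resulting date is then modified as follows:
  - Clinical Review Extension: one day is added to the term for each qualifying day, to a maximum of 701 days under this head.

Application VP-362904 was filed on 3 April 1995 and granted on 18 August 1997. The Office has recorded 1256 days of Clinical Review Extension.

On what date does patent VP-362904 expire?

2019-03-05

(a) grant + 18 years → 18 August 2015.
(b) filing + 22 years → 3 April 2017.
Later of the two: 3 April 2017.
Clinical Review Extension: 1256 days claimed exceeds the 701-day cap, so +701 days → 5 March 2019.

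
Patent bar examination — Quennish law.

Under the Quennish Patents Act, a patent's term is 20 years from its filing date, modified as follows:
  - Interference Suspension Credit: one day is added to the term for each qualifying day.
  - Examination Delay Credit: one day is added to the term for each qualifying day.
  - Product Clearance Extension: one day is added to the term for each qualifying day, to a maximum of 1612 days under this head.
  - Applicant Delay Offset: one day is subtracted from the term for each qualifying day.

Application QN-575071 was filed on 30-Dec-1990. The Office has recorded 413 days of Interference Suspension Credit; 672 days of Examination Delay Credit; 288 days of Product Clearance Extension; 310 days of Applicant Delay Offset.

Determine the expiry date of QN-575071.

Base term: filing date + 20 years → 30 December 2010.
Interference Suspension Credit: +413 days → 16 February 2012.
Examination Delay Credit: +672 days → 19 December 2013.
Product Clearance Extension: 288 days (within the 1612-day cap) → +288 days → 3 October 2014.
Applicant Delay Offset: −310 days → 27 November 2013.

2013-11-27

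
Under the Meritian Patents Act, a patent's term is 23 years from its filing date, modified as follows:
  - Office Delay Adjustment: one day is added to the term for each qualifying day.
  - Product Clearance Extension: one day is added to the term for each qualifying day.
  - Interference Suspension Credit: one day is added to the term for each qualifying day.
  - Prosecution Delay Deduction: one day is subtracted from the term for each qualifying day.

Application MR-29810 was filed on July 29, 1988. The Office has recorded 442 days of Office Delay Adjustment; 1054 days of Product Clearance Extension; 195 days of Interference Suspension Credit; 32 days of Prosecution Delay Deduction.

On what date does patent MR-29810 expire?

February 12, 2016

Base term: filing date + 23 years → 29 July 2011.
Office Delay Adjustment: +442 days → 13 October 2012.
Product Clearance Extension: +1054 days → 2 September 2015.
Interference Suspension Credit: +195 days → 15 March 2016.
Prosecution Delay Deduction: −32 days → 12 February 2016.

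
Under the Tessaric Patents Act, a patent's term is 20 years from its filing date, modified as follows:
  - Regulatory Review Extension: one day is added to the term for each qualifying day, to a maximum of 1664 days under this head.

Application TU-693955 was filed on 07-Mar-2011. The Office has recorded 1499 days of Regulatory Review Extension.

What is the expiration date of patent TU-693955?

Base term: filing date + 20 years → 7 March 2031.
Regulatory Review Extension: 1499 days (within the 1664-day cap) → +1499 days → 14 April 2035.

April 14, 2035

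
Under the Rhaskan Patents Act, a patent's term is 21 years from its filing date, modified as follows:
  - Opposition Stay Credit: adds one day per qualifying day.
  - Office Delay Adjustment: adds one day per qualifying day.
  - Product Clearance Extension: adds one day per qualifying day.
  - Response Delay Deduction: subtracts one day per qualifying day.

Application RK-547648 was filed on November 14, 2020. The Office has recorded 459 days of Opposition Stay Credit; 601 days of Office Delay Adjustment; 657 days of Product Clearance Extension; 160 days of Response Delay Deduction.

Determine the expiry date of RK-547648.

Base term: filing date + 21 years → 14 November 2041.
Opposition Stay Credit: +459 days → 16 February 2043.
Office Delay Adjustment: +601 days → 9 October 2044.
Product Clearance Extension: +657 days → 28 July 2046.
Response Delay Deduction: −160 days → 18 February 2046.

2046-02-18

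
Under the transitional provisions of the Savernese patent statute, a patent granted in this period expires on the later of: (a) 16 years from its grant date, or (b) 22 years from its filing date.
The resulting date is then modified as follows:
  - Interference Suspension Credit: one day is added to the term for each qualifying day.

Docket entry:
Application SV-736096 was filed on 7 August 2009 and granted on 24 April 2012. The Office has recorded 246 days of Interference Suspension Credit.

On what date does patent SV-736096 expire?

(a) grant + 16 years → 24 April 2028.
(b) filing + 22 years → 7 August 2031.
Later of the two: 7 August 2031.
Interference Suspension Credit: +246 days → 9 April 2032.

2032-04-09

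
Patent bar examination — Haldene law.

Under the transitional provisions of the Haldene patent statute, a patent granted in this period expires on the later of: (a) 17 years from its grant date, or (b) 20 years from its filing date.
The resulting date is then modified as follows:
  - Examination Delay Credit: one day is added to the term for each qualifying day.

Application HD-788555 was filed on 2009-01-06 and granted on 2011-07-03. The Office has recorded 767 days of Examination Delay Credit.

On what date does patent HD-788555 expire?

(a) grant + 17 years → 3 July 2028.
(b) filing + 20 years → 6 January 2029.
Later of the two: 6 January 2029.
Examination Delay Credit: +767 days → 12 February 2031.

2031-02-12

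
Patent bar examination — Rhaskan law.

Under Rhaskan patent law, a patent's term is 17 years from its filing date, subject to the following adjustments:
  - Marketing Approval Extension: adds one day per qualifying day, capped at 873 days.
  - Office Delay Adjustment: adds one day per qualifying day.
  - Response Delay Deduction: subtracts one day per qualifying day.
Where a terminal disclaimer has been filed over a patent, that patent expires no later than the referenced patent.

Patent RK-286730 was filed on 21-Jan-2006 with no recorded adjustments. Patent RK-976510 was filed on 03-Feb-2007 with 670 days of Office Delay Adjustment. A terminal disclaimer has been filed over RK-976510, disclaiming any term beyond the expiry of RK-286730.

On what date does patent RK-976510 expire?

January 21, 2023

Natural term of RK-976510:
  Base: filing + 17 years → 3 February 2024.
  Office Delay Adjustment: +670 days → 4 December 2025.
Expiry of referenced patent RK-286730:
  Base: filing + 17 years → 21 January 2023.
Terminal disclaimer: RK-976510 expires on the earlier of 4 December 2025 and 21 January 2023.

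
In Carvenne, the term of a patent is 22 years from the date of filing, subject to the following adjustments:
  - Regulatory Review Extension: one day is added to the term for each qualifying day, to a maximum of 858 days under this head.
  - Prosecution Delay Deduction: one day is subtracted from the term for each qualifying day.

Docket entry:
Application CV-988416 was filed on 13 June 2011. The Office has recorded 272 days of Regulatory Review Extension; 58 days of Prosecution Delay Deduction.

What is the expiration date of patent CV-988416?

Base term: filing date + 22 years → 13 June 2033.
Regulatory Review Extension: 272 days (within the 858-day cap) → +272 days → 12 March 2034.
Prosecution Delay Deduction: −58 days → 13 January 2034.

2034-01-13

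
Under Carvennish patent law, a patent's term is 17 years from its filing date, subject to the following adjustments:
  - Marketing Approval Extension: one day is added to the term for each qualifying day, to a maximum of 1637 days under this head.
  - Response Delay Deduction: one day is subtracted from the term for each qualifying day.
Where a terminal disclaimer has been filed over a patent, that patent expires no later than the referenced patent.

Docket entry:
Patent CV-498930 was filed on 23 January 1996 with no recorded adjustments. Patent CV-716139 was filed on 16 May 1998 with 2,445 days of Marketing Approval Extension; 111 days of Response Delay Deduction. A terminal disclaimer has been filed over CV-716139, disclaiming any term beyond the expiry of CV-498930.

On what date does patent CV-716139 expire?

Natural term of CV-716139:
  Base: filing + 17 years → 16 May 2015.
  Marketing Approval Extension: 2445 days claimed exceeds the 1637-day cap, so +1637 days → 8 November 2019.
  Response Delay Deduction: −111 days → 20 July 2019.
Expiry of referenced patent CV-498930:
  Base: filing + 17 years → 23 January 2013.
Terminal disclaimer: CV-716139 expires on the earlier of 20 July 2019 and 23 January 2013.

2013-01-23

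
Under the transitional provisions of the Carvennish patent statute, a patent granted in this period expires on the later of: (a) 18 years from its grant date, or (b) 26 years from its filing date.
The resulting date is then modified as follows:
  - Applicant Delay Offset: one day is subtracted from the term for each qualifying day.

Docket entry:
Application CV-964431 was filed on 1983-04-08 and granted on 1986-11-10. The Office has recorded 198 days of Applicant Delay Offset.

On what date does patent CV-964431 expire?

(a) grant + 18 years → 10 November 2004.
(b) filing + 26 years → 8 April 2009.
Later of the two: 8 April 2009.
Applicant Delay Offset: −198 days → 22 September 2008.

September 22, 2008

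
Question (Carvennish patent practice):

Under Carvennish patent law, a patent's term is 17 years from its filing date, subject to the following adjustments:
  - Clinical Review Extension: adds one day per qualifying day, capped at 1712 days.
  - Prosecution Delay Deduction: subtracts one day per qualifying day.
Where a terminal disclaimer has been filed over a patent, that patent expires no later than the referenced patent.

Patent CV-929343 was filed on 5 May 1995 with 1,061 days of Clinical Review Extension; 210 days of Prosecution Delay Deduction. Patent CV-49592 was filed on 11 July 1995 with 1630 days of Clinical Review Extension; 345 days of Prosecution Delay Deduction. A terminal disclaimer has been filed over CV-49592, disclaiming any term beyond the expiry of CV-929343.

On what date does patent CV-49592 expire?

Natural term of CV-49592:
  Base: filing + 17 years → 11 July 2012.
  Clinical Review Extension: 1630 days (within the 1712-day cap) → +1630 days → 27 December 2016.
  Prosecution Delay Deduction: −345 days → 17 January 2016.
Expiry of referenced patent CV-929343:
  Base: filing + 17 years → 5 May 2012.
  Clinical Review Extension: 1061 days (within the 1712-day cap) → +1061 days → 1 April 2015.
  Prosecution Delay Deduction: −210 days → 3 September 2014.
Terminal disclaimer: CV-49592 expires on the earlier of 17 January 2016 and 3 September 2014.

September 3, 2014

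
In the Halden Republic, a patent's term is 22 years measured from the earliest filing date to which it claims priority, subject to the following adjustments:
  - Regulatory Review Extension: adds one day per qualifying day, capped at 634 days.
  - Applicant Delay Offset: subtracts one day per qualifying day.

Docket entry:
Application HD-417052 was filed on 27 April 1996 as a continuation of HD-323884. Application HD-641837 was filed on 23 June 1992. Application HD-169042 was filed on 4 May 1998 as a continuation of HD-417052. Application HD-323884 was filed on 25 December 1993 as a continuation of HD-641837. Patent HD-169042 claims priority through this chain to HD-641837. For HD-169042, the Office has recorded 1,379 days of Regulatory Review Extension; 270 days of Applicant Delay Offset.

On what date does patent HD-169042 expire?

Earliest priority filing: 23 June 1992.
Base term: 23 June 1992 + 22 years → 23 June 2014.
Regulatory Review Extension: 1379 days claimed exceeds the 634-day cap, so +634 days → 18 March 2016.
Applicant Delay Offset: −270 days → 22 June 2015.

2015-06-22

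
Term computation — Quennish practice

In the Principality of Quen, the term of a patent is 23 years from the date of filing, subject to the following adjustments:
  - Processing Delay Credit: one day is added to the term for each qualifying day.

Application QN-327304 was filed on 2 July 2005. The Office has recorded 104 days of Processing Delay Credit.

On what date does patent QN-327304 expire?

2028-10-14

Base term: filing date + 23 years → 2 July 2028.
Processing Delay Credit: +104 days → 14 October 2028.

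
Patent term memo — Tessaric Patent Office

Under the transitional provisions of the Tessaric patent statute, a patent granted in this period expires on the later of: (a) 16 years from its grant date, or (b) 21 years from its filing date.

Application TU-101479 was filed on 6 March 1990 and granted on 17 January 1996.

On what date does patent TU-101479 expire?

(a) grant + 16 years → 17 January 2012.
(b) filing + 21 years → 6 March 2011.
Later of the two: 17 January 2012.

2012-01-17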